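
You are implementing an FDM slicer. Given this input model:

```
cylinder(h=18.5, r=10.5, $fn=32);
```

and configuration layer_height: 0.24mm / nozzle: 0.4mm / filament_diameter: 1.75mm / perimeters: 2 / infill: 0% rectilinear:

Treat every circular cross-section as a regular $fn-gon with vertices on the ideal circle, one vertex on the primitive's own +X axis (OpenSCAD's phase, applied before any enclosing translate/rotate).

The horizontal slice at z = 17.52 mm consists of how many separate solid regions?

1

At z = 17.52 mm: the cylinder: section is a regular 32-gon, circumradius r=10.5. The result has 1 disconnected region.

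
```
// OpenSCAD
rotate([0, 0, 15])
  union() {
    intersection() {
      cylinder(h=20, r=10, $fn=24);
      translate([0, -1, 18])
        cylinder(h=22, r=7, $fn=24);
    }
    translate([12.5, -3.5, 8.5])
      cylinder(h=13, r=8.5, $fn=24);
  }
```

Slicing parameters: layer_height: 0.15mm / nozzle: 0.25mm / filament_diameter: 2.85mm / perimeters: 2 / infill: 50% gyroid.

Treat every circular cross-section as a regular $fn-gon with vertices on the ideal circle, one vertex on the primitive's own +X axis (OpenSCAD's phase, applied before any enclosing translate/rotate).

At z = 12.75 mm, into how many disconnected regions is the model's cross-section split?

1

At z = 12.75 mm: the r=10 cylinder contributes a regular 24-gon of circumradius 10; the cylinder at (0, -1) does not reach this height (z outside [18, 40]); Taking the intersection: at least one operand is absent at this height, so nothing remains; the cylinder at (12.5, -3.5): section is a regular 24-gon, circumradius r=8.5; Combining (union): only the r=8.5 cylinder at (12.5, -3.5) is present, so the union is just that shape — 1 connected region; (whole slice rotated 15° about Z — lengths, areas and connectivity unchanged). The result has 1 disconnected region.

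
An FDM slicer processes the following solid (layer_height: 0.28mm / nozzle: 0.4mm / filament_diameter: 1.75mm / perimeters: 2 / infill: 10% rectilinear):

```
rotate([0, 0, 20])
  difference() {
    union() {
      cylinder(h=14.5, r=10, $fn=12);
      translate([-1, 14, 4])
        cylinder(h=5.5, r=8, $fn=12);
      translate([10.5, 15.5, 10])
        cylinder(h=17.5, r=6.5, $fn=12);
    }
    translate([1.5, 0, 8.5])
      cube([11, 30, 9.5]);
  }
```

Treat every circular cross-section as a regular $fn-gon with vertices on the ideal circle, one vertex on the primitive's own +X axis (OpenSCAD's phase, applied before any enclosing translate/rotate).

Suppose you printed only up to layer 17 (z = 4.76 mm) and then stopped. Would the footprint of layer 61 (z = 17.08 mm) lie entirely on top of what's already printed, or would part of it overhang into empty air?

part overhangs

Compare the two slices. At z = 4.76: the r=10 cylinder contributes a regular 12-gon of circumradius 10 (area = (12/2)·10.000²·sin(360°/12) = 300.00 mm²); the r=8 cylinder at (-1, 14) contributes a regular 12-gon of circumradius 8 (area = (12/2)·8.000²·sin(360°/12) = 192.00 mm²); the cylinder at (10.5, 15.5) is absent (z outside [10, 27.5]); Combining (union): the regions partially overlap — summed areas 492.00 mm² minus the doubly-counted overlap 25.57 mm² gives 466.43 mm² — area = 466.43 mm²; the cube at (1.5, 0) is absent (z outside [8.5, 18]); Taking the first minus the rest: none of the subtracted shapes is present at this height, so the result so far is unchanged — area = 466.43 mm²; (rotated 20° about Z; rotation is an isometry so areas/perimeters/island counts are preserved). At z = 17.08: the cylinder does not reach this height (z outside [0, 14.5]); the cylinder at (-1, 14) is absent (z outside [4, 9.5]); the cylinder at (10.5, 15.5): section is a regular 12-gon, circumradius r=6.5 (area = (12/2)·6.500²·sin(360°/12) = 126.75 mm²); Merging all regions: only the r=6.5 cylinder at (10.5, 15.5) is present, so the union is just that shape — area = 126.75 mm²; the 11×30 cube at (1.5, 0) contributes its full rectangle (area 330.00 mm²); Taking the first minus the rest: starting from that combined region (126.75 mm²), the 11×30 cube at (1.5, 0) partially overlaps it — only the 88.30 mm² overlap (of its 330.00 mm²) is removed, clipping the outline — area = 38.45 mm²; (whole slice rotated 20° about Z — lengths, areas and connectivity unchanged). Checking containment: at z = 17.08 the cross-section extends beyond the z = 4.76 cross-section by about 38.45 mm².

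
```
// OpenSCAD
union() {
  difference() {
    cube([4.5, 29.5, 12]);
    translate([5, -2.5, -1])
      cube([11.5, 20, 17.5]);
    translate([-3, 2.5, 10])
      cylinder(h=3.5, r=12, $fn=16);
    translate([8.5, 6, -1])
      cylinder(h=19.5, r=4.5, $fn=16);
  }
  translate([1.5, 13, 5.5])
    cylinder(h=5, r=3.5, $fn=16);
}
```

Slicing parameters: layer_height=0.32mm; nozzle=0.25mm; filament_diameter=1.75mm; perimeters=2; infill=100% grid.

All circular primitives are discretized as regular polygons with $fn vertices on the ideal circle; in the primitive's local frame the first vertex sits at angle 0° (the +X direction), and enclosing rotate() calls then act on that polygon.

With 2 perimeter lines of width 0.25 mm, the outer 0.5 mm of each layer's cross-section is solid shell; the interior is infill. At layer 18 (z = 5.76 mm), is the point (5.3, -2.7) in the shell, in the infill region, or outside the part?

At z = 5.76 mm: the cube (footprint 4.5×29.5) is included at this height; the 11.5×20 cube at (5, -2.5) contributes its full rectangle; the cylinder at (-3, 2.5) is not intersected at this z (z outside [10, 13.5]); the r=4.5 cylinder at (8.5, 6) gives a regular 16-gon of circumradius 4.5 (constant along its height); Subtracting the remaining from the first: starting from the 4.5×29.5 cube, the 11.5×20 cube at (5, -2.5) misses the remaining region (no effect); the r=4.5 cylinder at (8.5, 6) partially overlaps it — only the 1.17 mm² overlap (of its 61.99 mm²) is removed, clipping the outline — 1 connected region; the cylinder at (1.5, 13): section is a regular 16-gon, circumradius r=3.5; Combining (union): the regions partially overlap (shared area 27.73 mm²), so overlapping operands fuse into one piece — 1 connected region. Overall, the cross-section is a single solid region. The nearest boundary edge runs (4.50, 4.04)→(4.50, 0.00); distance from the point to it = 2.82 mm. The point is not inside any of the regions above, so it lies outside the cross-section (2.82 mm from the nearest boundary).

outside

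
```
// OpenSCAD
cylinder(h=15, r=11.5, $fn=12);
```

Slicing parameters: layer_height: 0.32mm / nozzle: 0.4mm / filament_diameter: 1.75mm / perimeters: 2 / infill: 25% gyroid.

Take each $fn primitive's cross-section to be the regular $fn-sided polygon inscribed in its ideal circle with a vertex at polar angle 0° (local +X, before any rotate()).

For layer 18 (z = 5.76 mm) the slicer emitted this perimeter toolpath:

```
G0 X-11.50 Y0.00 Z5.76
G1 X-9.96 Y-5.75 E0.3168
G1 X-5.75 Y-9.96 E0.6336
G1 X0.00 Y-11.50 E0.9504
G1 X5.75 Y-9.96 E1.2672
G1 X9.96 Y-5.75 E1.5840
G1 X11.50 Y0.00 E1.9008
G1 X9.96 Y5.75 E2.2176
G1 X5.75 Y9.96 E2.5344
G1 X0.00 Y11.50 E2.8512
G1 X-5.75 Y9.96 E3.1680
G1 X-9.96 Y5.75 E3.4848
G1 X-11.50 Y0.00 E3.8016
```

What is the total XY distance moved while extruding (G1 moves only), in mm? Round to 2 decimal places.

Sum the Euclidean lengths of each G1 segment: total = 71.44 mm.

71.44 mm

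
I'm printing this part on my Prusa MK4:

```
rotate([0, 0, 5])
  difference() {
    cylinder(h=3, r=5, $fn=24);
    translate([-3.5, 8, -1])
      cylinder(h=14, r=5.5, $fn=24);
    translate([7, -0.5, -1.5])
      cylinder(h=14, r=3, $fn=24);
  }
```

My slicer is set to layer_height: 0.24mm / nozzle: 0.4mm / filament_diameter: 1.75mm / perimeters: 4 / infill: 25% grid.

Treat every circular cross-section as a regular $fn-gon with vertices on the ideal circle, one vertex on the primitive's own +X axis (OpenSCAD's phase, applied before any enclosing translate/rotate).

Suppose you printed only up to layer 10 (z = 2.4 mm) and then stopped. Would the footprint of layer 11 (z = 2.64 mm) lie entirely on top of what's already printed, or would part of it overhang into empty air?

entirely on top

Compare the two slices. At z = 2.4: the cylinder: section is a regular 24-gon, circumradius r=5 (area = (24/2)·5.000²·sin(360°/24) = 77.65 mm²); the cylinder at (-3.5, 8): section is a regular 24-gon, circumradius r=5.5 (area = (24/2)·5.500²·sin(360°/24) = 93.95 mm²); the r=3 cylinder at (7, -0.5) contributes a regular 24-gon of circumradius 3 (area = (24/2)·3.000²·sin(360°/24) = 27.95 mm²); After the difference (first − rest): starting from the r=5 cylinder (77.65 mm²), the r=5.5 cylinder at (-3.5, 8) partially overlaps it — only the 6.61 mm² overlap (of its 93.95 mm²) is removed, clipping the outline; the r=3 cylinder at (7, -0.5) partially overlaps it — only the 2.28 mm² overlap (of its 27.95 mm²) is removed, clipping the outline — area = 68.76 mm²; (rotated 5° about Z; rotation is an isometry so areas/perimeters/island counts are preserved). At z = 2.64: the r=5 cylinder contributes a regular 24-gon of circumradius 5 (area = (24/2)·5.000²·sin(360°/24) = 77.65 mm²); the cylinder at (-3.5, 8): section is a regular 24-gon, circumradius r=5.5 (area = (24/2)·5.500²·sin(360°/24) = 93.95 mm²); the r=3 cylinder at (7, -0.5) gives a regular 24-gon of circumradius 3 (constant along its height) (area = (24/2)·3.000²·sin(360°/24) = 27.95 mm²); After the difference (first − rest): starting from the r=5 cylinder (77.65 mm²), the r=5.5 cylinder at (-3.5, 8) partially overlaps it — only the 6.61 mm² overlap (of its 93.95 mm²) is removed, clipping the outline; the r=3 cylinder at (7, -0.5) partially overlaps it — only the 2.28 mm² overlap (of its 27.95 mm²) is removed, clipping the outline — area = 68.76 mm²; (rotated 5° about Z; rotation is an isometry so areas/perimeters/island counts are preserved). Checking containment: the cross-section at z = 2.64 is a subset of the cross-section at z = 2.4.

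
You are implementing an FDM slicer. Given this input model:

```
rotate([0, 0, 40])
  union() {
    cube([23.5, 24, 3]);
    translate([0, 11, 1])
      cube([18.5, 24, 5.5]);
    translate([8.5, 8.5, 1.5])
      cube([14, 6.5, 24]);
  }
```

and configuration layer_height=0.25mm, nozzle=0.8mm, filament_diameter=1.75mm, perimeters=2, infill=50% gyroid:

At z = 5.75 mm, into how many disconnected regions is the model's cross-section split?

At z = 5.75 mm: the cube is not intersected at this z (z outside [0, 3]); the cube at (0, 11) (footprint 18.5×24) is included at this height; the cube at (8.5, 8.5) (footprint 14×6.5) is included at this height; Merging all regions: the regions partially overlap (shared area 40.00 mm²), so overlapping operands fuse into one piece — 1 connected region; (whole slice rotated 40° about Z — lengths, areas and connectivity unchanged). The result has 1 disconnected region.

1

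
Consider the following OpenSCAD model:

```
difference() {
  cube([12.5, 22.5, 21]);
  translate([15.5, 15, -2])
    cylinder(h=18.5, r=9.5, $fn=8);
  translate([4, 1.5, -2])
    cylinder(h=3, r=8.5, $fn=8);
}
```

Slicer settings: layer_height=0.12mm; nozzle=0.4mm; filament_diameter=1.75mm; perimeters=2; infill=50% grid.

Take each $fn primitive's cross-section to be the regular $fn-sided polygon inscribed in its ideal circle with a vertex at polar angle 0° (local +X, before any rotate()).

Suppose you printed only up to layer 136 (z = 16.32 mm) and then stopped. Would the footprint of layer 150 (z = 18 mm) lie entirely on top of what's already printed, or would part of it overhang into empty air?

part overhangs

Compare the two slices. At z = 16.32: the cube (footprint 12.5×22.5) is included at this height (area 281.25 mm²); the cylinder at (15.5, 15): section is a regular 8-gon, circumradius r=9.5 (area = (8/2)·9.500²·sin(360°/8) = 255.27 mm²); the cylinder at (4, 1.5) is absent (z outside [-2, 1]); Taking the first minus the rest: starting from the 12.5×22.5 cube (281.25 mm²), the r=9.5 cylinder at (15.5, 15) partially overlaps it — only the 73.67 mm² overlap (of its 255.27 mm²) is removed, clipping the outline — area = 207.58 mm². At z = 18: the cube is present — its section is the full 12.5×22.5 rectangle (area 281.25 mm²); the cylinder at (15.5, 15) does not reach this height (z outside [-2, 16.5]); the cylinder at (4, 1.5) is not intersected at this z (z outside [-2, 1]); After the difference (first − rest): none of the subtracted shapes is present at this height, so the 12.5×22.5 cube is unchanged — area = 281.25 mm². Checking containment: at z = 18 the cross-section extends beyond the z = 16.32 cross-section by about 73.67 mm².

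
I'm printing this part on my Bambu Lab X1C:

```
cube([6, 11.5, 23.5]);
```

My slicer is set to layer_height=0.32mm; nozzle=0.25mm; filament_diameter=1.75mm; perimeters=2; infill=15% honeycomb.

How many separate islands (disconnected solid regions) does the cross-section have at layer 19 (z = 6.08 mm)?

1

At z = 6.08 mm: the cube (footprint 6×11.5) is included at this height. Overall, the cross-section is a single solid region. Island count = 1.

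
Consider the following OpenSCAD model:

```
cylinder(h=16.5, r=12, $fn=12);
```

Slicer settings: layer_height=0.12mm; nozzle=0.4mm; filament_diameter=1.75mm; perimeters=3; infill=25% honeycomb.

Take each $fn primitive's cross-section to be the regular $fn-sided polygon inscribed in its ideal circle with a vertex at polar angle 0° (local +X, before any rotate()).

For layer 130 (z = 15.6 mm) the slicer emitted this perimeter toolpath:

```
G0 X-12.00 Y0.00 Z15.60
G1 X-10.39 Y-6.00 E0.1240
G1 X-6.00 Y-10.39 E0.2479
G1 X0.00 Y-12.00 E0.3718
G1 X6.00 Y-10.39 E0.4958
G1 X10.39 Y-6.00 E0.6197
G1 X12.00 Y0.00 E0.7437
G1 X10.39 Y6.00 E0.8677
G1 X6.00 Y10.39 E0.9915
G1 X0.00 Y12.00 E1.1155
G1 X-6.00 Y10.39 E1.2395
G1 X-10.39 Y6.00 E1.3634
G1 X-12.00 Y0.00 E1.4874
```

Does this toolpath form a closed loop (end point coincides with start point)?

yes

Start point (G0): (-12.00, 0.00). End point (last G1): the path returns to the start — closed.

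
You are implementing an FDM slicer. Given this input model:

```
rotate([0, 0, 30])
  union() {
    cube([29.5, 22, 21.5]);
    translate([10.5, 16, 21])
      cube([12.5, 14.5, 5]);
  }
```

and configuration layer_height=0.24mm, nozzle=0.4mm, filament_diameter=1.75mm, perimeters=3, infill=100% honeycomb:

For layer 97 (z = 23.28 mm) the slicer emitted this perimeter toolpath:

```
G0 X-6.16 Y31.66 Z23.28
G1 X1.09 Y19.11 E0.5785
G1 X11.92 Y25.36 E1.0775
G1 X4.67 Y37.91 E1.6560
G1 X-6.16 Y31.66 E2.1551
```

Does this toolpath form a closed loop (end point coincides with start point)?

yes

Start point (G0): (-6.16, 31.66). End point (last G1): the path returns to the start — closed.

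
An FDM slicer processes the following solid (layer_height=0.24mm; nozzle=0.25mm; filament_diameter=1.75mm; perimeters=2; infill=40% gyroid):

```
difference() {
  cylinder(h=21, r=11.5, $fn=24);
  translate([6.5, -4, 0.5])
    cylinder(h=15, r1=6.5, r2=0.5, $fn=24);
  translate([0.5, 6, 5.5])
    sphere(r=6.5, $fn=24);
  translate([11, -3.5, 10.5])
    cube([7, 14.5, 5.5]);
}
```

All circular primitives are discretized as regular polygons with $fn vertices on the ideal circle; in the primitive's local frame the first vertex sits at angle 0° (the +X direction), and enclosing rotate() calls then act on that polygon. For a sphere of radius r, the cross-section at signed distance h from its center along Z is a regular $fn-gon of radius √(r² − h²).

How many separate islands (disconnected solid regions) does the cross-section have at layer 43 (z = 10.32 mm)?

1

At z = 10.32 mm: the cylinder: section is a regular 24-gon, circumradius r=11.5; the cone at (6.5, -4): at t=0.655 of its height the radius interpolates to r₁+(r₂−r₁)t = 2.572, giving a regular 24-gon of that circumradius; the r=6.5 sphere at (0.5, 6) contributes a regular 24-gon of circumradius √(6.5²−4.82²) = 4.361; the cube at (11, -3.5) does not reach this height (z outside [10.5, 16]); Taking the first minus the rest: starting from the r=11.5 cylinder, the cone at (6.5, -4) lies wholly inside it (removes its full 20.55 mm² and its 16.11 mm outline becomes a hole wall); the r=6.5 sphere at (0.5, 6) lies wholly inside it (removes its full 59.07 mm² and its 27.32 mm outline becomes a hole wall) — 1 connected region with 2 holes. Overall, the cross-section is one region with 2 holes. Island count = 1.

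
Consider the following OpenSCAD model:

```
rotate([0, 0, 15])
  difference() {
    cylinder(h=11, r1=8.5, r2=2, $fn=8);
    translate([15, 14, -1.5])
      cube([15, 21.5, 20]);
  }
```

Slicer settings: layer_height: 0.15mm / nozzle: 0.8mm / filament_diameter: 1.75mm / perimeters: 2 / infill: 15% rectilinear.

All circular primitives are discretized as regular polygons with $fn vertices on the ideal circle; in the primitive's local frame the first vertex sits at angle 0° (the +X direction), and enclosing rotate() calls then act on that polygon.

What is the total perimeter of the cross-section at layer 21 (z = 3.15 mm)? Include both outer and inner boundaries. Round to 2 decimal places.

At z = 3.15 mm: the cone: at t=0.286 of its height the radius interpolates to r₁+(r₂−r₁)t = 6.639, giving a regular 8-gon of that circumradius (perimeter = 2·8·6.639·sin(180°/8) = 40.65 mm); the cube at (15, 14) (footprint 15×21.5) is included at this height (perimeter 73.00 mm); Subtracting the remaining from the first: starting from the cone, the 15×21.5 cube at (15, 14) misses the remaining region (no effect) — boundary = 40.65 mm; (whole slice rotated 15° about Z — lengths, areas and connectivity unchanged). Overall, the cross-section is a single solid region. Total boundary length (outer) = 40.65 mm.

40.65 mm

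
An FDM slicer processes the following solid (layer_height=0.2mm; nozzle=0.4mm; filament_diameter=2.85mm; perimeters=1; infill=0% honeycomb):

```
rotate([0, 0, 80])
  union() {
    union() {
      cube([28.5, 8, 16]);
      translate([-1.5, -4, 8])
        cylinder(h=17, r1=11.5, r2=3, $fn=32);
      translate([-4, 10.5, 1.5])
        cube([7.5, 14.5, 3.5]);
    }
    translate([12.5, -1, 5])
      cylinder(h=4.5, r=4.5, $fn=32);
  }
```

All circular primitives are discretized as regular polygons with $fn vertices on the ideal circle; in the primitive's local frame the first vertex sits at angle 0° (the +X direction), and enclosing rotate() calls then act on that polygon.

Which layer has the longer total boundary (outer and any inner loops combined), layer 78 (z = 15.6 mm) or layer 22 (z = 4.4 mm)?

Layer 78 (z = 15.6): the cube (footprint 28.5×8) is included at this height (perimeter 73.00 mm); the cone at (-1.5, -4) contributes a regular 32-gon of circumradius 7.700 (interpolated between r1=11.5 and r2=3 at t=0.447) (perimeter = 2·32·7.700·sin(180°/32) = 48.30 mm); the cube at (-4, 10.5) is absent (z outside [1.5, 5]); Combining (union): the regions partially overlap (shared area 11.58 mm²), so the edge portions inside another operand are dropped and the merged outline is re-measured after clipping — boundary = 106.34 mm; the cylinder at (12.5, -1) does not reach this height (z outside [5, 9.5]); Taking the union: only the result so far is present, so the union is just that shape — boundary = 106.34 mm; (whole slice rotated 80° about Z — lengths, areas and connectivity unchanged). So its perimeter = 106.34 mm. Layer 22 (z = 4.4): the cube is present — its section is the full 28.5×8 rectangle (perimeter 73.00 mm); the cone at (-1.5, -4) is not intersected at this z (z outside [8, 25]); the cube at (-4, 10.5) is present — its section is the full 7.5×14.5 rectangle (perimeter 44.00 mm); Merging all regions: the 2 present regions are separate (no shared area or edge), so areas and boundary lengths simply add and each stays a separate island — boundary = 117.00 mm; the cylinder at (12.5, -1) does not reach this height (z outside [5, 9.5]); Taking the union: only the result so far is present, so the union is just that shape — boundary = 117.00 mm; (rotated 80° about Z; rotation is an isometry so areas/perimeters/island counts are preserved). So its perimeter = 117.00 mm. Layer 22 is larger (117.00 vs 106.34 mm).

layer 22 (z = 4.4 mm)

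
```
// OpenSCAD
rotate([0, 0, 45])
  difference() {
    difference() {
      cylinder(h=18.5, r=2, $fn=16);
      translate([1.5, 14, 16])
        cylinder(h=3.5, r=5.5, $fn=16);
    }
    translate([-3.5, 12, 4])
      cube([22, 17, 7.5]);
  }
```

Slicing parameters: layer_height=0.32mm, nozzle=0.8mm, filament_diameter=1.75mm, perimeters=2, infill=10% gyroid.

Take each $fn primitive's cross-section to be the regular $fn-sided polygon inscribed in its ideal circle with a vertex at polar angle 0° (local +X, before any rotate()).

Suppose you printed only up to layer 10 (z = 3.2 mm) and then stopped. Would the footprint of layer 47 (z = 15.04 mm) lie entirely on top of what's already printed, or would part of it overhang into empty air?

Compare the two slices. At z = 3.2: the r=2 cylinder contributes a regular 16-gon of circumradius 2 (area = (16/2)·2.000²·sin(360°/16) = 12.25 mm²); the cylinder at (1.5, 14) does not reach this height (z outside [16, 19.5]); Subtracting the remaining from the first: none of the subtracted shapes is present at this height, so the r=2 cylinder is unchanged — area = 12.25 mm²; the cube at (-3.5, 12) does not reach this height (z outside [4, 11.5]); Taking the first minus the rest: none of the subtracted shapes is present at this height, so the result so far is unchanged — area = 12.25 mm²; (rotated 45° about Z; rotation is an isometry so areas/perimeters/island counts are preserved). At z = 15.04: the r=2 cylinder contributes a regular 16-gon of circumradius 2 (area = (16/2)·2.000²·sin(360°/16) = 12.25 mm²); the cylinder at (1.5, 14) does not reach this height (z outside [16, 19.5]); Subtracting the remaining from the first: none of the subtracted shapes is present at this height, so the r=2 cylinder is unchanged — area = 12.25 mm²; the cube at (-3.5, 12) does not reach this height (z outside [4, 11.5]); Subtracting the remaining from the first: none of the subtracted shapes is present at this height, so that combined region is unchanged — area = 12.25 mm²; (rotated 45° about Z; rotation is an isometry so areas/perimeters/island counts are preserved). Checking containment: the cross-section at z = 15.04 is a subset of the cross-section at z = 3.2.

entirely on top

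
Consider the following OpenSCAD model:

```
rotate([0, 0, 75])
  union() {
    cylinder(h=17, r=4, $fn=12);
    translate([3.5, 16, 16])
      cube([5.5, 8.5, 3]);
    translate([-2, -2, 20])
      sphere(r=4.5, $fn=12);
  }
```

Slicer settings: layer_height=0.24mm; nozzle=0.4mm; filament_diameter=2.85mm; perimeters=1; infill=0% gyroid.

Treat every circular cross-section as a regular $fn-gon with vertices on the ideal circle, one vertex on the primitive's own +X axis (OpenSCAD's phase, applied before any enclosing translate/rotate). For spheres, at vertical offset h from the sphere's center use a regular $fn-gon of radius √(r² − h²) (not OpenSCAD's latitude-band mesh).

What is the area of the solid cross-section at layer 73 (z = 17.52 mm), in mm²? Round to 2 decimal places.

At z = 17.52 mm: the cylinder does not reach this height (z outside [0, 17]); the 5.5×8.5 cube at (3.5, 16) contributes its full rectangle (area 46.75 mm²); the sphere at (-2, -2): section is a regular 12-gon, circumradius = √(r²−h²) = √(4.5²−2.48²) = 3.755 (area = (12/2)·3.755²·sin(360°/12) = 42.30 mm²); Taking the union: the 2 present regions are separate (no shared area or edge), so areas and boundary lengths simply add and each stays a separate island — area = 89.05 mm²; (rotated 75° about Z; rotation is an isometry so areas/perimeters/island counts are preserved). Overall, the cross-section has 2 separate islands. Net area = 89.05 mm².

89.05 mm²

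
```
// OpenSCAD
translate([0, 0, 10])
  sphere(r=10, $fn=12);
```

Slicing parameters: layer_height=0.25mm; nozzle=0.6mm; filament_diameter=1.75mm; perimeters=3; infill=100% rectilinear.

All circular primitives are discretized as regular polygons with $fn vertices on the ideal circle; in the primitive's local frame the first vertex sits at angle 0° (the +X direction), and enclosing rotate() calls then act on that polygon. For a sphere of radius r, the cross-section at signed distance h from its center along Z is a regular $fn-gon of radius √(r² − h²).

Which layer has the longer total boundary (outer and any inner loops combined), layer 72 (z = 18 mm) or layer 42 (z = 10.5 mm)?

Layer 72 (z = 18): the sphere: section is a regular 12-gon, circumradius = √(r²−h²) = √(10²−8²) = 6.000 (perimeter = 2·12·6.000·sin(180°/12) = 37.27 mm). So its perimeter = 37.27 mm. Layer 42 (z = 10.5): the sphere: section is a regular 12-gon, circumradius = √(r²−h²) = √(10²−0.5²) = 9.987 (perimeter = 2·12·9.987·sin(180°/12) = 62.04 mm). So its perimeter = 62.04 mm. Layer 42 is larger (62.04 vs 37.27 mm).

layer 42 (z = 10.5 mm)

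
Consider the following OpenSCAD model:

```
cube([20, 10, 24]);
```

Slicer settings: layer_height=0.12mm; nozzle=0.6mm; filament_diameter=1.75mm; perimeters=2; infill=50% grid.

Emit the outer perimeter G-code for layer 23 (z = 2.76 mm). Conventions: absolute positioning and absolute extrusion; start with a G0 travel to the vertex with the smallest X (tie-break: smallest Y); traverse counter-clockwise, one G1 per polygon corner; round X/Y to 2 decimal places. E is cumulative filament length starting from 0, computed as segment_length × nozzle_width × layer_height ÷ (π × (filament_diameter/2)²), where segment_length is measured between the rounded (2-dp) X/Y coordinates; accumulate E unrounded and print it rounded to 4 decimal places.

G0 X0.00 Y0.00 Z2.76
G1 X20.00 Y0.00 E0.5987
G1 X20.00 Y10.00 E0.8980
G1 X0.00 Y10.00 E1.4967
G1 X0.00 Y0.00 E1.7960

At z = 2.76 mm: the 20×10 cube contributes its full rectangle. The outline is a single polygon with 4 vertices. Extrusion per mm of travel: 0.6 × 0.12 / (π × 0.875²) = 0.029934. Accumulating E over each segment gives final E = 1.7960.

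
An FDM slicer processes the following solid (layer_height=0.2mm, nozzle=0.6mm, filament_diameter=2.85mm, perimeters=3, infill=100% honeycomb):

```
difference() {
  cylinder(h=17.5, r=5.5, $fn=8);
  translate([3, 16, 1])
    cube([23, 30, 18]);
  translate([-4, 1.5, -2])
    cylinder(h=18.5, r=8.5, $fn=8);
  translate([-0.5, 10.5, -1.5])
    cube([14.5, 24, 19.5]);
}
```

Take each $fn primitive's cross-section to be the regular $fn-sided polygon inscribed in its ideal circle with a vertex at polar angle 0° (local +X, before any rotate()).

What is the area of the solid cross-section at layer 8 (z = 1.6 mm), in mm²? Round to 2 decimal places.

9.73 mm²

At z = 1.6 mm: the cylinder: section is a regular 8-gon, circumradius r=5.5 (area = (8/2)·5.500²·sin(360°/8) = 85.56 mm²); the cube at (3, 16) is present — its section is the full 23×30 rectangle (area 690.00 mm²); the r=8.5 cylinder at (-4, 1.5) contributes a regular 8-gon of circumradius 8.5 (area = (8/2)·8.500²·sin(360°/8) = 204.35 mm²); the cube at (-0.5, 10.5) is present — its section is the full 14.5×24 rectangle (area 348.00 mm²); Taking the first minus the rest: starting from the r=5.5 cylinder (85.56 mm²), the 23×30 cube at (3, 16) misses the remaining region (no effect); the r=8.5 cylinder at (-4, 1.5) partially overlaps it — only the 75.83 mm² overlap (of its 204.35 mm²) is removed, clipping the outline; the 14.5×24 cube at (-0.5, 10.5) misses the remaining region (no effect) — area = 9.73 mm². Overall, the cross-section is a single solid region. Net area = 9.73 mm².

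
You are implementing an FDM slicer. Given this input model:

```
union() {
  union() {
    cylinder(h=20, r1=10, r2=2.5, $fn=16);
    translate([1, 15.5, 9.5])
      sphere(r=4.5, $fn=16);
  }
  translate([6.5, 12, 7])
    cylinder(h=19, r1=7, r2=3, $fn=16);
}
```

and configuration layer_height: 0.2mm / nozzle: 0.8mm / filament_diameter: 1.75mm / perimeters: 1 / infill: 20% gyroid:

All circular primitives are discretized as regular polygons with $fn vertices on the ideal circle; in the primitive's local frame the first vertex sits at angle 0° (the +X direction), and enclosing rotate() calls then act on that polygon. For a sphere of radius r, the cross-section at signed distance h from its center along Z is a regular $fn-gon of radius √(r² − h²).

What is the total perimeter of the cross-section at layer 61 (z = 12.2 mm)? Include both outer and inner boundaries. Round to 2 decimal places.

At z = 12.2 mm: the cone: at t=0.610 of its height the radius interpolates to r₁+(r₂−r₁)t = 5.425, giving a regular 16-gon of that circumradius (perimeter = 2·16·5.425·sin(180°/16) = 33.87 mm); the sphere at (1, 15.5): section is a regular 16-gon, circumradius = √(r²−h²) = √(4.5²−2.7²) = 3.600 (perimeter = 2·16·3.600·sin(180°/16) = 22.47 mm); Combining (union): the 2 present regions are separate (no shared area or edge), so areas and boundary lengths simply add and each stays a separate island — boundary = 56.34 mm; the cone at (6.5, 12): at t=0.274 of its height the radius interpolates to r₁+(r₂−r₁)t = 5.905, giving a regular 16-gon of that circumradius (perimeter = 2·16·5.905·sin(180°/16) = 36.87 mm); Taking the union: the regions partially overlap (shared area 12.72 mm²), so the edge portions inside another operand are dropped and the merged outline is re-measured after clipping — boundary = 78.56 mm. Overall, the cross-section has 2 separate islands. Total boundary length (outer) = 78.56 mm.

78.56 mm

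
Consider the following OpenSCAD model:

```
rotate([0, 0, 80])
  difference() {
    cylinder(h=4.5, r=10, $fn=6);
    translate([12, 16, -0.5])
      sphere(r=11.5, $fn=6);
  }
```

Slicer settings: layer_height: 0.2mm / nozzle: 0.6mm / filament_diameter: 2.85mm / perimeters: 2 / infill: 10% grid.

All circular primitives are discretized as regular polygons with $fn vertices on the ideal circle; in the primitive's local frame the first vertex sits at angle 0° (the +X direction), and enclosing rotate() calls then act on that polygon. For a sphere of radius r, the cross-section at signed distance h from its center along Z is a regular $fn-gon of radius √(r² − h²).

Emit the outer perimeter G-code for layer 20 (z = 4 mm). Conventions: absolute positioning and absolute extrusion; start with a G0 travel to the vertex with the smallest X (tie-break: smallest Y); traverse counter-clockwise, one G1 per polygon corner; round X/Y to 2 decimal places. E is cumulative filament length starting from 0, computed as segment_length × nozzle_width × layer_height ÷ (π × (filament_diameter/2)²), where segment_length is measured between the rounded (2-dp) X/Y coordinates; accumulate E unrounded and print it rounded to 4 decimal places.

At z = 4 mm: the cylinder: section is a regular 6-gon, circumradius r=10; the r=11.5 sphere at (12, 16) slices to a regular 6-gon of circumradius 10.583 (√(r²−h²) with h=4.5 from center); Subtracting the remaining from the first: starting from the r=10 cylinder, the r=11.5 sphere at (12, 16) misses the remaining region (no effect) — 1 connected region; (whole slice rotated 80° about Z — lengths, areas and connectivity unchanged). The outline is a single polygon with 6 vertices. Extrusion per mm of travel: 0.6 × 0.2 / (π × 1.425²) = 0.018811. Accumulating E over each segment gives final E = 1.1289.

G0 X-9.40 Y-3.42 Z4.00
G1 X-1.74 Y-9.85 E0.1881
G1 X7.66 Y-6.43 E0.3763
G1 X9.40 Y3.42 E0.5644
G1 X1.74 Y9.85 E0.7526
G1 X-7.66 Y6.43 E0.9407
G1 X-9.40 Y-3.42 E1.1289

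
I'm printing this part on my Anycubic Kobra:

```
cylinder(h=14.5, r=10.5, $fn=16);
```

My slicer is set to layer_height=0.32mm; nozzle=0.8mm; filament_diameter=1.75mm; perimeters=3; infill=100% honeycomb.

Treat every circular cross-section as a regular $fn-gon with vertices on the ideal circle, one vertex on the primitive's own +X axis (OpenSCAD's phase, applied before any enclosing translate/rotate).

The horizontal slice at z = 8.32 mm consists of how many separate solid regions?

1

At z = 8.32 mm: the cylinder: section is a regular 16-gon, circumradius r=10.5. The result has 1 disconnected region.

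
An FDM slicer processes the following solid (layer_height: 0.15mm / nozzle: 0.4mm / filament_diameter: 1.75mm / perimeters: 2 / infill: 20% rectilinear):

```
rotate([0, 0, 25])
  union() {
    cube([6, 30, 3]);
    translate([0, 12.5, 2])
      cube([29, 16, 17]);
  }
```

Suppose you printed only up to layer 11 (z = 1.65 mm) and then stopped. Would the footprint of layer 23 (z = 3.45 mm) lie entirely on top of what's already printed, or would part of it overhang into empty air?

Compare the two slices. At z = 1.65: the cube is present — its section is the full 6×30 rectangle (area 180.00 mm²); the cube at (0, 12.5) does not reach this height (z outside [2, 19]); Combining (union): only the 6×30 cube is present, so the union is just that shape — area = 180.00 mm²; (rotated 25° about Z; rotation is an isometry so areas/perimeters/island counts are preserved). At z = 3.45: the cube is not intersected at this z (z outside [0, 3]); the cube at (0, 12.5) is present — its section is the full 29×16 rectangle (area 464.00 mm²); Merging all regions: only the 29×16 cube at (0, 12.5) is present, so the union is just that shape — area = 464.00 mm²; (rotated 25° about Z; rotation is an isometry so areas/perimeters/island counts are preserved). Checking containment: at z = 3.45 the cross-section extends beyond the z = 1.65 cross-section by about 368.00 mm².

part overhangs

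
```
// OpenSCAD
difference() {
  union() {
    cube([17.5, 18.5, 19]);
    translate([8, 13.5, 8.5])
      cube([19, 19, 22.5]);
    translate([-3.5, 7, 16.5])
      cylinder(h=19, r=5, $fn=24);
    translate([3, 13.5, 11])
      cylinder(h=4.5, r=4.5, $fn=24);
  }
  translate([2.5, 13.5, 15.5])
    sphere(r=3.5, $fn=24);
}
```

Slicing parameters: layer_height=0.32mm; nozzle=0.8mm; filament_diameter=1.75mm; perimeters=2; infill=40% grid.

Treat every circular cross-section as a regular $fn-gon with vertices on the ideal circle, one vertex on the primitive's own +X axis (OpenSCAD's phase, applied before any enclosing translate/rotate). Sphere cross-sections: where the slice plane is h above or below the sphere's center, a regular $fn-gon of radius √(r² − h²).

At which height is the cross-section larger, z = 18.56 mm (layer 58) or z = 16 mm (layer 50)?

Layer 58 (z = 18.56): the cube is present — its section is the full 17.5×18.5 rectangle (area 323.75 mm²); the 19×19 cube at (8, 13.5) contributes its full rectangle (area 361.00 mm²); the r=5 cylinder at (-3.5, 7) contributes a regular 24-gon of circumradius 5 (area = (24/2)·5.000²·sin(360°/24) = 77.65 mm²); the cylinder at (3, 13.5) does not reach this height (z outside [11, 15.5]); Merging all regions: the regions partially overlap — summed areas 762.40 mm² minus the doubly-counted overlap 54.66 mm² gives 707.73 mm² — area = 707.73 mm²; the r=3.5 sphere at (2.5, 13.5) slices to a regular 24-gon of circumradius 1.699 (√(r²−h²) with h=3.06 from center) (area = (24/2)·1.699²·sin(360°/24) = 8.96 mm²); Subtracting the remaining from the first: starting from the result so far (707.73 mm²), the r=3.5 sphere at (2.5, 13.5) lies wholly inside it (removes its full 8.96 mm² and its 10.64 mm outline becomes a hole wall) — area = 698.77 mm². So its area = 698.77 mm². Layer 50 (z = 16): the cube is present — its section is the full 17.5×18.5 rectangle (area 323.75 mm²); the cube at (8, 13.5) is present — its section is the full 19×19 rectangle (area 361.00 mm²); the cylinder at (-3.5, 7) is absent (z outside [16.5, 35.5]); the cylinder at (3, 13.5) does not reach this height (z outside [11, 15.5]); Combining (union): the regions partially overlap — summed areas 684.75 mm² minus the doubly-counted overlap 47.50 mm² gives 637.25 mm² — area = 637.25 mm²; the r=3.5 sphere at (2.5, 13.5) slices to a regular 24-gon of circumradius 3.464 (√(r²−h²) with h=0.5 from center) (area = (24/2)·3.464²·sin(360°/24) = 37.27 mm²); Subtracting the remaining from the first: starting from that combined region (637.25 mm²), the r=3.5 sphere at (2.5, 13.5) partially overlaps it — only the 34.20 mm² overlap (of its 37.27 mm²) is removed, clipping the outline — area = 603.05 mm². So its area = 603.05 mm². Layer 58 is larger (698.77 vs 603.05 mm²).

layer 58 (z = 18.56 mm)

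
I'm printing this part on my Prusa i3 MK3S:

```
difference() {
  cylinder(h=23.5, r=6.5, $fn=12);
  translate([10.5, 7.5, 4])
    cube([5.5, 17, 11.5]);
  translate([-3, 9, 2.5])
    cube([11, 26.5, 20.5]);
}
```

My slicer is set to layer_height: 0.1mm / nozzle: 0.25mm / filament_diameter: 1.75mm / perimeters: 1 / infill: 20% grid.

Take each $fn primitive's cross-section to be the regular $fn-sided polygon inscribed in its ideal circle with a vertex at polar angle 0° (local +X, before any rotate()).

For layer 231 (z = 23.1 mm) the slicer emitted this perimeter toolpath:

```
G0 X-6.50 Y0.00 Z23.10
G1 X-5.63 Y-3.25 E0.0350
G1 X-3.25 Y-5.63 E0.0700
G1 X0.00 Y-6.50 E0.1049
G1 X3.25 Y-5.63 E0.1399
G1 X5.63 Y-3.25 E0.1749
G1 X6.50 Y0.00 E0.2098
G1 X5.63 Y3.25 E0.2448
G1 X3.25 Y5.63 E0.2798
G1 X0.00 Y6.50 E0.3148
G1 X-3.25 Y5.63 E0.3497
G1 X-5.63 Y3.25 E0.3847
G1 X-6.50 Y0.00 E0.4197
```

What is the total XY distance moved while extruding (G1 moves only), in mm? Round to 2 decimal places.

40.38 mm

Sum the Euclidean lengths of each G1 segment: total = 40.38 mm.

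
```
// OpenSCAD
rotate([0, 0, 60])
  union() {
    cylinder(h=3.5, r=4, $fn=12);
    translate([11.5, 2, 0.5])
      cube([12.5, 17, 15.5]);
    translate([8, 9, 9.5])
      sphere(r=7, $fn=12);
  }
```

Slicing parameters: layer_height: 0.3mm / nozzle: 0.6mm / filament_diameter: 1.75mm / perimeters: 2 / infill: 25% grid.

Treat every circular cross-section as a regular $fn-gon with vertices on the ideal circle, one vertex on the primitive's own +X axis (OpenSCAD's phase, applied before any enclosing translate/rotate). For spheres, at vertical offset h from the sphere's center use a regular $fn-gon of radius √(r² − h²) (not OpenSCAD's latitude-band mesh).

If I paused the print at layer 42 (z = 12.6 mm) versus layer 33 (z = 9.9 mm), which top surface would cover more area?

Layer 42 (z = 12.6): the cylinder does not reach this height (z outside [0, 3.5]); the 12.5×17 cube at (11.5, 2) contributes its full rectangle (area 212.50 mm²); the r=7 sphere at (8, 9) contributes a regular 12-gon of circumradius √(7²−3.1²) = 6.276 (area = (12/2)·6.276²·sin(360°/12) = 118.17 mm²); Taking the union: the regions partially overlap — summed areas 330.67 mm² minus the doubly-counted overlap 18.53 mm² gives 312.14 mm² — area = 312.14 mm²; (whole slice rotated 60° about Z — lengths, areas and connectivity unchanged). So its area = 312.14 mm². Layer 33 (z = 9.9): the cylinder does not reach this height (z outside [0, 3.5]); the cube at (11.5, 2) is present — its section is the full 12.5×17 rectangle (area 212.50 mm²); the sphere at (8, 9): section is a regular 12-gon, circumradius = √(r²−h²) = √(7²−0.4²) = 6.989 (area = (12/2)·6.989²·sin(360°/12) = 146.52 mm²); Merging all regions: the regions partially overlap — summed areas 359.02 mm² minus the doubly-counted overlap 27.62 mm² gives 331.40 mm² — area = 331.40 mm²; (rotated 60° about Z; rotation is an isometry so areas/perimeters/island counts are preserved). So its area = 331.40 mm². Layer 33 is larger (331.40 vs 312.14 mm²).

layer 33 (z = 9.9 mm)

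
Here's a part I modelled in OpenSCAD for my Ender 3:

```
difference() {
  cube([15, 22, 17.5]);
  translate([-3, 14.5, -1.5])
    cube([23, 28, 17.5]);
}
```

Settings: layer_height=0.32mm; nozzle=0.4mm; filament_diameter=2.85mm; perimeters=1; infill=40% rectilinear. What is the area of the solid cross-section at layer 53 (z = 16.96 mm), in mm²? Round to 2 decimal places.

330.00 mm²

At z = 16.96 mm: the cube (footprint 15×22) is included at this height (area 330.00 mm²); the cube at (-3, 14.5) is not intersected at this z (z outside [-1.5, 16]); After the difference (first − rest): none of the subtracted shapes is present at this height, so the 15×22 cube is unchanged — area = 330.00 mm². Overall, the cross-section is a single solid region. Net area = 330.00 mm².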